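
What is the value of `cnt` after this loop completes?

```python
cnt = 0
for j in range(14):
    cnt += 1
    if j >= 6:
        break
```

Let's trace through this code step by step.

Initialize: cnt = 0
Entering loop: for j in range(14):
After iteration 1: j = 0, cnt = 1
After iteration 2: j = 1, cnt = 2
After iteration 3: j = 2, cnt = 3
After iteration 4: j = 3, cnt = 4
After iteration 5: j = 4, cnt = 5
After iteration 6: j = 5, cnt = 6
After iteration 7: j = 6, cnt = 7
Loop ends.

Final answer: 7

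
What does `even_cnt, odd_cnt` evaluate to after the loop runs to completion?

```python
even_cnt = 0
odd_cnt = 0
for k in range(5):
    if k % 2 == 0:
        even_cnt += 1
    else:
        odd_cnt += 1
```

Let's trace through this code step by step.

Initialize: even_cnt = 0
Initialize: odd_cnt = 0
Entering loop: for k in range(5):
After iteration 1: k = 0, even_cnt = 1, odd_cnt = 0
After iteration 2: k = 1, even_cnt = 1, odd_cnt = 1
After iteration 3: k = 2, even_cnt = 2, odd_cnt = 1
After iteration 4: k = 3, even_cnt = 2, odd_cnt = 2
After iteration 5: k = 4, even_cnt = 3, odd_cnt = 2
Loop ends.

Final answer: 3, 2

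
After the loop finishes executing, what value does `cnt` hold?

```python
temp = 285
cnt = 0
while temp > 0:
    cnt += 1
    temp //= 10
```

Let's trace through this code step by step.

Initialize: temp = 285
Initialize: cnt = 0
Entering loop: while temp > 0:
After iteration 1: temp = 28, cnt = 1
After iteration 2: temp = 2, cnt = 2
After iteration 3: temp = 0, cnt = 3
Loop ends.

Final answer: 3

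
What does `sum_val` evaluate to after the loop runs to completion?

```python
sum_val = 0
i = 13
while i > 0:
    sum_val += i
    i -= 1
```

Let's trace through this code step by step.

Initialize: sum_val = 0
Initialize: i = 13
Entering loop: while i > 0:
After iteration 1: sum_val = 13, i = 12
After iteration 2: sum_val = 25, i = 11
After iteration 3: sum_val = 36, i = 10
After iteration 4: sum_val = 46, i = 9
After iteration 5: sum_val = 55, i = 8
After iteration 6: sum_val = 63, i = 7
After iteration 7: sum_val = 70, i = 6
After iteration 8: sum_val = 76, i = 5
After iteration 9: sum_val = 81, i = 4
After iteration 10: sum_val = 85, i = 3
After iteration 11: sum_val = 88, i = 2
After iteration 12: sum_val = 90, i = 1
After iteration 13: sum_val = 91, i = 0
Loop ends.

Final answer: 91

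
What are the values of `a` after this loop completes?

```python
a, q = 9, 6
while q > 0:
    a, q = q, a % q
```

Let's trace through this code step by step.

Initialize: a = 9
Initialize: q = 6
Entering loop: while q > 0:
After iteration 1: a = 6, q = 3
After iteration 2: a = 3, q = 0
Loop ends.

Final answer: 3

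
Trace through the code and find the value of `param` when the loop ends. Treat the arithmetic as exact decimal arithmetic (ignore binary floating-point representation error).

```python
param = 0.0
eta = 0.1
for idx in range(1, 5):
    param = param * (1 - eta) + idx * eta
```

Let's trace through this code step by step.

Initialize: param = 0.0
Initialize: eta = 0.1
Entering loop: for idx in range(1, 5):
After iteration 1: idx = 1, param = 0.1
After iteration 2: idx = 2, param = 0.29
After iteration 3: idx = 3, param = 0.561
After iteration 4: idx = 4, param = 0.9049
Loop ends.

Final answer: 0.9049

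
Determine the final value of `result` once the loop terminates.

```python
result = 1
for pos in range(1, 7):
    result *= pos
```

Let's trace through this code step by step.

Initialize: result = 1
Entering loop: for pos in range(1, 7):
After iteration 1: pos = 1, result = 1
After iteration 2: pos = 2, result = 2
After iteration 3: pos = 3, result = 6
After iteration 4: pos = 4, result = 24
After iteration 5: pos = 5, result = 120
After iteration 6: pos = 6, result = 720
Loop ends.

Final answer: 720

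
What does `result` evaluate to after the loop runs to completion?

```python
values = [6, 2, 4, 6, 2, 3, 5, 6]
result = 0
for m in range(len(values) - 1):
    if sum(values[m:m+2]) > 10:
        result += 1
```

Let's trace through this code step by step.

Initialize: values = [6, 2, 4, 6, 2, 3, 5, 6]
Initialize: result = 0
Entering loop: for m in range(len(values) - 1):
After iteration 1: m = 0, result = 0
After iteration 2: m = 1, result = 0
After iteration 3: m = 2, result = 0
After iteration 4: m = 3, result = 0
After iteration 5: m = 4, result = 0
After iteration 6: m = 5, result = 0
After iteration 7: m = 6, result = 1
Loop ends.

Final answer: 1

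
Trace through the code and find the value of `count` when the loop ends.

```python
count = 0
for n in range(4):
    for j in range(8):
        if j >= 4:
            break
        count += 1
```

Let's trace through this code step by step.

Initialize: count = 0
Entering loop: for n in range(4):
After iteration 1: n = 0, count = 4
After iteration 2: n = 1, count = 8
After iteration 3: n = 2, count = 12
After iteration 4: n = 3, count = 16
Loop ends.

Final answer: 16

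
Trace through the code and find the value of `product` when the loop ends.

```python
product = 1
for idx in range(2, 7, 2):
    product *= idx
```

Let's trace through this code step by step.

Initialize: product = 1
Entering loop: for idx in range(2, 7, 2):
After iteration 1: idx = 2, product = 2
After iteration 2: idx = 4, product = 8
After iteration 3: idx = 6, product = 48
Loop ends.

Final answer: 48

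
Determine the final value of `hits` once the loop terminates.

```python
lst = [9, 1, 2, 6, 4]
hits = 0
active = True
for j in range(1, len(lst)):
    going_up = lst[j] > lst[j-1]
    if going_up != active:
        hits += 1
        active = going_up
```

Let's trace through this code step by step.

Initialize: lst = [9, 1, 2, 6, 4]
Initialize: hits = 0
Initialize: active = True
Entering loop: for j in range(1, len(lst)):
After iteration 1: j = 1, hits = 1, active = False, going_up = False
After iteration 2: j = 2, hits = 2, active = True, going_up = True
After iteration 3: j = 3, hits = 2, active = True, going_up = True
After iteration 4: j = 4, hits = 3, active = False, going_up = False
Loop ends.

Final answer: 3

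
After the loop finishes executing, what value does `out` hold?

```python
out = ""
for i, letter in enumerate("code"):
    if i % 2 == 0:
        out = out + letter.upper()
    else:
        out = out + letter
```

Let's trace through this code step by step.

Initialize: out = ''
Entering loop: for i, letter in enumerate("code"):
After iteration 1: i = 0, letter = 'c', out = 'C'
After iteration 2: i = 1, letter = 'o', out = 'Co'
After iteration 3: i = 2, letter = 'd', out = 'CoD'
After iteration 4: i = 3, letter = 'e', out = 'CoDe'
Loop ends.

Final answer: 'CoDe'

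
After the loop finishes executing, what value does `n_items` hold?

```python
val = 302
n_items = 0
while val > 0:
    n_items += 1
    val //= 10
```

Let's trace through this code step by step.

Initialize: val = 302
Initialize: n_items = 0
Entering loop: while val > 0:
After iteration 1: val = 30, n_items = 1
After iteration 2: val = 3, n_items = 2
After iteration 3: val = 0, n_items = 3
Loop ends.

Final answer: 3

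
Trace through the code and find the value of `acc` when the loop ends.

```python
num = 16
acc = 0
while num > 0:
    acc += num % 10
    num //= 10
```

Let's trace through this code step by step.

Initialize: num = 16
Initialize: acc = 0
Entering loop: while num > 0:
After iteration 1: num = 1, acc = 6
After iteration 2: num = 0, acc = 7
Loop ends.

Final answer: 7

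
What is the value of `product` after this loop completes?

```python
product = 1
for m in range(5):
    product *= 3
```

Let's trace through this code step by step.

Initialize: product = 1
Entering loop: for m in range(5):
After iteration 1: m = 0, product = 3
After iteration 2: m = 1, product = 9
After iteration 3: m = 2, product = 27
After iteration 4: m = 3, product = 81
After iteration 5: m = 4, product = 243
Loop ends.

Final answer: 243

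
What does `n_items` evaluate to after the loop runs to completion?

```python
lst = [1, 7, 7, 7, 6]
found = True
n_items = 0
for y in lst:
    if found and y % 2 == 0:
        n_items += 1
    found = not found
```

Let's trace through this code step by step.

Initialize: lst = [1, 7, 7, 7, 6]
Initialize: found = True
Initialize: n_items = 0
Entering loop: for y in lst:
After iteration 1: y = 1, found = False, n_items = 0
After iteration 2: y = 7, found = True, n_items = 0
After iteration 3: y = 7, found = False, n_items = 0
After iteration 4: y = 7, found = True, n_items = 0
After iteration 5: y = 6, found = False, n_items = 1
Loop ends.

Final answer: 1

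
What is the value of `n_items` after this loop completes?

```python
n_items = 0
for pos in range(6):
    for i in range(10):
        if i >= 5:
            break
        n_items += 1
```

Let's trace through this code step by step.

Initialize: n_items = 0
Entering loop: for pos in range(6):
After iteration 1: pos = 0, n_items = 5
After iteration 2: pos = 1, n_items = 10
After iteration 3: pos = 2, n_items = 15
After iteration 4: pos = 3, n_items = 20
After iteration 5: pos = 4, n_items = 25
After iteration 6: pos = 5, n_items = 30
Loop ends.

Final answer: 30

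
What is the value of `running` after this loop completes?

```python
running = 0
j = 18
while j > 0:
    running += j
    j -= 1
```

Let's trace through this code step by step.

Initialize: running = 0
Initialize: j = 18
Entering loop: while j > 0:
After iteration 1: running = 18, j = 17
After iteration 2: running = 35, j = 16
After iteration 3: running = 51, j = 15
After iteration 4: running = 66, j = 14
After iteration 5: running = 80, j = 13
After iteration 6: running = 93, j = 12
After iteration 7: running = 105, j = 11
After iteration 8: running = 116, j = 10
After iteration 9: running = 126, j = 9
After iteration 10: running = 135, j = 8
After iteration 11: running = 143, j = 7
After iteration 12: running = 150, j = 6
After iteration 13: running = 156, j = 5
After iteration 14: running = 161, j = 4
After iteration 15: running = 165, j = 3
After iteration 16: running = 168, j = 2
After iteration 17: running = 170, j = 1
After iteration 18: running = 171, j = 0
Loop ends.

Final answer: 171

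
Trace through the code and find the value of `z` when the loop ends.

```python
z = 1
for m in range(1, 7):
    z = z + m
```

Let's trace through this code step by step.

Initialize: z = 1
Entering loop: for m in range(1, 7):
After iteration 1: m = 1, z = 2
After iteration 2: m = 2, z = 4
After iteration 3: m = 3, z = 7
After iteration 4: m = 4, z = 11
After iteration 5: m = 5, z = 16
After iteration 6: m = 6, z = 22
Loop ends.

Final answer: 22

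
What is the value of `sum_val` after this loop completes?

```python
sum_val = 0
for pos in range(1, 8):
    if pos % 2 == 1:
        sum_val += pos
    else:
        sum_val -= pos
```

Let's trace through this code step by step.

Initialize: sum_val = 0
Entering loop: for pos in range(1, 8):
After iteration 1: pos = 1, sum_val = 1
After iteration 2: pos = 2, sum_val = -1
After iteration 3: pos = 3, sum_val = 2
After iteration 4: pos = 4, sum_val = -2
After iteration 5: pos = 5, sum_val = 3
After iteration 6: pos = 6, sum_val = -3
After iteration 7: pos = 7, sum_val = 4
Loop ends.

Final answer: 4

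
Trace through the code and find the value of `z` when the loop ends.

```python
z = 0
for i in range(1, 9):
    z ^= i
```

Let's trace through this code step by step.

Initialize: z = 0
Entering loop: for i in range(1, 9):
After iteration 1: i = 1, z = 1
After iteration 2: i = 2, z = 3
After iteration 3: i = 3, z = 0
After iteration 4: i = 4, z = 4
After iteration 5: i = 5, z = 1
After iteration 6: i = 6, z = 7
After iteration 7: i = 7, z = 0
After iteration 8: i = 8, z = 8
Loop ends.

Final answer: 8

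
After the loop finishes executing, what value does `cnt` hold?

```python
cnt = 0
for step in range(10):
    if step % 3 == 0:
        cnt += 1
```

Let's trace through this code step by step.

Initialize: cnt = 0
Entering loop: for step in range(10):
After iteration 1: step = 0, cnt = 1
After iteration 2: step = 1, cnt = 1
After iteration 3: step = 2, cnt = 1
After iteration 4: step = 3, cnt = 2
After iteration 5: step = 4, cnt = 2
After iteration 6: step = 5, cnt = 2
After iteration 7: step = 6, cnt = 3
After iteration 8: step = 7, cnt = 3
After iteration 9: step = 8, cnt = 3
After iteration 10: step = 9, cnt = 4
Loop ends.

Final answer: 4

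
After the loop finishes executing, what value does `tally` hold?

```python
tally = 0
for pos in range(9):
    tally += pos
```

Let's trace through this code step by step.

Initialize: tally = 0
Entering loop: for pos in range(9):
After iteration 1: pos = 0, tally = 0
After iteration 2: pos = 1, tally = 1
After iteration 3: pos = 2, tally = 3
After iteration 4: pos = 3, tally = 6
After iteration 5: pos = 4, tally = 10
After iteration 6: pos = 5, tally = 15
After iteration 7: pos = 6, tally = 21
After iteration 8: pos = 7, tally = 28
After iteration 9: pos = 8, tally = 36
Loop ends.

Final answer: 36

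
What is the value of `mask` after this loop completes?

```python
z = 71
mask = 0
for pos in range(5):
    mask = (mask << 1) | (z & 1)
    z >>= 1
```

Let's trace through this code step by step.

Initialize: z = 71
Initialize: mask = 0
Entering loop: for pos in range(5):
After iteration 1: pos = 0, z = 35, mask = 1
After iteration 2: pos = 1, z = 17, mask = 3
After iteration 3: pos = 2, z = 8, mask = 7
After iteration 4: pos = 3, z = 4, mask = 14
After iteration 5: pos = 4, z = 2, mask = 28
Loop ends.

Final answer: 28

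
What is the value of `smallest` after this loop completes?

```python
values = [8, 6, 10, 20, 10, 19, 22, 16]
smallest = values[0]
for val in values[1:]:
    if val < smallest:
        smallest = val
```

Let's trace through this code step by step.

Initialize: values = [8, 6, 10, 20, 10, 19, 22, 16]
Initialize: smallest = 8
Entering loop: for val in values[1:]:
After iteration 1: val = 6, smallest = 6
After iteration 2: val = 10, smallest = 6
After iteration 3: val = 20, smallest = 6
After iteration 4: val = 10, smallest = 6
After iteration 5: val = 19, smallest = 6
After iteration 6: val = 22, smallest = 6
After iteration 7: val = 16, smallest = 6
Loop ends.

Final answer: 6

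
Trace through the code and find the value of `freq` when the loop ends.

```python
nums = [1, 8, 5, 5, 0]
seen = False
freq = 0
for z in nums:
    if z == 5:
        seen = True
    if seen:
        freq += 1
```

Let's trace through this code step by step.

Initialize: nums = [1, 8, 5, 5, 0]
Initialize: seen = False
Initialize: freq = 0
Entering loop: for z in nums:
After iteration 1: z = 1, seen = False, freq = 0
After iteration 2: z = 8, seen = False, freq = 0
After iteration 3: z = 5, seen = True, freq = 1
After iteration 4: z = 5, seen = True, freq = 2
After iteration 5: z = 0, seen = True, freq = 3
Loop ends.

Final answer: 3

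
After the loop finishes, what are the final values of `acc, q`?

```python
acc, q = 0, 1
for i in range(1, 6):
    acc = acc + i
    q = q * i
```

Let's trace through this code step by step.

Initialize: acc = 0
Initialize: q = 1
Entering loop: for i in range(1, 6):
After iteration 1: i = 1, acc = 1, q = 1
After iteration 2: i = 2, acc = 3, q = 2
After iteration 3: i = 3, acc = 6, q = 6
After iteration 4: i = 4, acc = 10, q = 24
After iteration 5: i = 5, acc = 15, q = 120
Loop ends.

Final answer: 15, 120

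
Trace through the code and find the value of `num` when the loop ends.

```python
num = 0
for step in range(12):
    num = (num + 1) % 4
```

Let's trace through this code step by step.

Initialize: num = 0
Entering loop: for step in range(12):
After iteration 1: step = 0, num = 1
After iteration 2: step = 1, num = 2
After iteration 3: step = 2, num = 3
After iteration 4: step = 3, num = 0
After iteration 5: step = 4, num = 1
After iteration 6: step = 5, num = 2
After iteration 7: step = 6, num = 3
After iteration 8: step = 7, num = 0
After iteration 9: step = 8, num = 1
After iteration 10: step = 9, num = 2
After iteration 11: step = 10, num = 3
After iteration 12: step = 11, num = 0
Loop ends.

Final answer: 0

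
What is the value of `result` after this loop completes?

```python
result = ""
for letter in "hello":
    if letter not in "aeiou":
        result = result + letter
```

Let's trace through this code step by step.

Initialize: result = ''
Entering loop: for letter in "hello":
After iteration 1: letter = 'h', result = 'h'
After iteration 2: letter = 'e', result = 'h'
After iteration 3: letter = 'l', result = 'hl'
After iteration 4: letter = 'l', result = 'hll'
After iteration 5: letter = 'o', result = 'hll'
Loop ends.

Final answer: 'hll'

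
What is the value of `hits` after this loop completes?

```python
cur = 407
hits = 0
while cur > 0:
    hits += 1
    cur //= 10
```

Let's trace through this code step by step.

Initialize: cur = 407
Initialize: hits = 0
Entering loop: while cur > 0:
After iteration 1: cur = 40, hits = 1
After iteration 2: cur = 4, hits = 2
After iteration 3: cur = 0, hits = 3
Loop ends.

Final answer: 3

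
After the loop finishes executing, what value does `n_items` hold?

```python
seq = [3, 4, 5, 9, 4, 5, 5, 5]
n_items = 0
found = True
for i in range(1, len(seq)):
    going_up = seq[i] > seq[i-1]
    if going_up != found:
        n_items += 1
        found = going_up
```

Let's trace through this code step by step.

Initialize: seq = [3, 4, 5, 9, 4, 5, 5, 5]
Initialize: n_items = 0
Initialize: found = True
Entering loop: for i in range(1, len(seq)):
After iteration 1: i = 1, n_items = 0, found = True, going_up = True
After iteration 2: i = 2, n_items = 0, found = True, going_up = True
After iteration 3: i = 3, n_items = 0, found = True, going_up = True
After iteration 4: i = 4, n_items = 1, found = False, going_up = False
After iteration 5: i = 5, n_items = 2, found = True, going_up = True
After iteration 6: i = 6, n_items = 3, found = False, going_up = False
After iteration 7: i = 7, n_items = 3, found = False, going_up = False
Loop ends.

Final answer: 3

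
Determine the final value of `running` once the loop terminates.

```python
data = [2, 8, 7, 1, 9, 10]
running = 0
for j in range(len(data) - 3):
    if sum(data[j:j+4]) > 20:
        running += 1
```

Let's trace through this code step by step.

Initialize: data = [2, 8, 7, 1, 9, 10]
Initialize: running = 0
Entering loop: for j in range(len(data) - 3):
After iteration 1: j = 0, running = 0
After iteration 2: j = 1, running = 1
After iteration 3: j = 2, running = 2
Loop ends.

Final answer: 2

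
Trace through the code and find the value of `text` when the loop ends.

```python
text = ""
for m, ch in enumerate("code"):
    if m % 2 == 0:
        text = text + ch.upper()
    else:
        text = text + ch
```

Let's trace through this code step by step.

Initialize: text = ''
Entering loop: for m, ch in enumerate("code"):
After iteration 1: m = 0, ch = 'c', text = 'C'
After iteration 2: m = 1, ch = 'o', text = 'Co'
After iteration 3: m = 2, ch = 'd', text = 'CoD'
After iteration 4: m = 3, ch = 'e', text = 'CoDe'
Loop ends.

Final answer: 'CoDe'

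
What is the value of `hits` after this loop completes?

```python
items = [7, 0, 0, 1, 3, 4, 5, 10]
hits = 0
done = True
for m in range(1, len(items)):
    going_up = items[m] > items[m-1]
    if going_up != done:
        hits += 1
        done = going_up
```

Let's trace through this code step by step.

Initialize: items = [7, 0, 0, 1, 3, 4, 5, 10]
Initialize: hits = 0
Initialize: done = True
Entering loop: for m in range(1, len(items)):
After iteration 1: m = 1, hits = 1, done = False, going_up = False
After iteration 2: m = 2, hits = 1, done = False, going_up = False
After iteration 3: m = 3, hits = 2, done = True, going_up = True
After iteration 4: m = 4, hits = 2, done = True, going_up = True
After iteration 5: m = 5, hits = 2, done = True, going_up = True
After iteration 6: m = 6, hits = 2, done = True, going_up = True
After iteration 7: m = 7, hits = 2, done = True, going_up = True
Loop ends.

Final answer: 2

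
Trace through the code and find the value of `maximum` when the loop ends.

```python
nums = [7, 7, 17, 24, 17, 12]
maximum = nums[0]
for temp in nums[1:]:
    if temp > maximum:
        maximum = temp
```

Let's trace through this code step by step.

Initialize: nums = [7, 7, 17, 24, 17, 12]
Initialize: maximum = 7
Entering loop: for temp in nums[1:]:
After iteration 1: temp = 7, maximum = 7
After iteration 2: temp = 17, maximum = 17
After iteration 3: temp = 24, maximum = 24
After iteration 4: temp = 17, maximum = 24
After iteration 5: temp = 12, maximum = 24
Loop ends.

Final answer: 24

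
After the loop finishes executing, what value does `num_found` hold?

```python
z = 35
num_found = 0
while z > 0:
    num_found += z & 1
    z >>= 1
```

Let's trace through this code step by step.

Initialize: z = 35
Initialize: num_found = 0
Entering loop: while z > 0:
After iteration 1: z = 17, num_found = 1
After iteration 2: z = 8, num_found = 2
After iteration 3: z = 4, num_found = 2
After iteration 4: z = 2, num_found = 2
After iteration 5: z = 1, num_found = 2
After iteration 6: z = 0, num_found = 3
Loop ends.

Final answer: 3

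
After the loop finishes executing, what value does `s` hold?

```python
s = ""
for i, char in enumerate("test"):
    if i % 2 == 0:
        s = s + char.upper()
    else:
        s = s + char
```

Let's trace through this code step by step.

Initialize: s = ''
Entering loop: for i, char in enumerate("test"):
After iteration 1: i = 0, char = 't', s = 'T'
After iteration 2: i = 1, char = 'e', s = 'Te'
After iteration 3: i = 2, char = 's', s = 'TeS'
After iteration 4: i = 3, char = 't', s = 'TeSt'
Loop ends.

Final answer: 'TeSt'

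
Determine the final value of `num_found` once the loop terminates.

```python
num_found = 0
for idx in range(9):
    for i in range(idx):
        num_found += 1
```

Let's trace through this code step by step.

Initialize: num_found = 0
Entering loop: for idx in range(9):
After iteration 1: idx = 0, num_found = 0
After iteration 2: idx = 1, num_found = 1, i = 0
After iteration 3: idx = 2, num_found = 3, i = 1
After iteration 4: idx = 3, num_found = 6, i = 2
After iteration 5: idx = 4, num_found = 10, i = 3
After iteration 6: idx = 5, num_found = 15, i = 4
After iteration 7: idx = 6, num_found = 21, i = 5
After iteration 8: idx = 7, num_found = 28, i = 6
After iteration 9: idx = 8, num_found = 36, i = 7
Loop ends.

Final answer: 36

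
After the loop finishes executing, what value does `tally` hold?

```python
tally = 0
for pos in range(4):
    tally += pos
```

Let's trace through this code step by step.

Initialize: tally = 0
Entering loop: for pos in range(4):
After iteration 1: pos = 0, tally = 0
After iteration 2: pos = 1, tally = 1
After iteration 3: pos = 2, tally = 3
After iteration 4: pos = 3, tally = 6
Loop ends.

Final answer: 6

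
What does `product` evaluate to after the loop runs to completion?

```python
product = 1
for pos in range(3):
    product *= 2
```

Let's trace through this code step by step.

Initialize: product = 1
Entering loop: for pos in range(3):
After iteration 1: pos = 0, product = 2
After iteration 2: pos = 1, product = 4
After iteration 3: pos = 2, product = 8
Loop ends.

Final answer: 8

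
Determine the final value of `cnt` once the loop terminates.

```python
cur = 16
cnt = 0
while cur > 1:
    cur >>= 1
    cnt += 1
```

Let's trace through this code step by step.

Initialize: cur = 16
Initialize: cnt = 0
Entering loop: while cur > 1:
After iteration 1: cur = 8, cnt = 1
After iteration 2: cur = 4, cnt = 2
After iteration 3: cur = 2, cnt = 3
After iteration 4: cur = 1, cnt = 4
Loop ends.

Final answer: 4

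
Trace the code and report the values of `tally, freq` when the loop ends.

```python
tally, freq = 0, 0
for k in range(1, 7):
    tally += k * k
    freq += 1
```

Let's trace through this code step by step.

Initialize: tally = 0
Initialize: freq = 0
Entering loop: for k in range(1, 7):
After iteration 1: k = 1, tally = 1, freq = 1
After iteration 2: k = 2, tally = 5, freq = 2
After iteration 3: k = 3, tally = 14, freq = 3
After iteration 4: k = 4, tally = 30, freq = 4
After iteration 5: k = 5, tally = 55, freq = 5
After iteration 6: k = 6, tally = 91, freq = 6
Loop ends.

Final answer: 91, 6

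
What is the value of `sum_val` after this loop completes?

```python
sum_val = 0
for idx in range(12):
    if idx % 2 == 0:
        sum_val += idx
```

Let's trace through this code step by step.

Initialize: sum_val = 0
Entering loop: for idx in range(12):
After iteration 1: idx = 0, sum_val = 0
After iteration 2: idx = 1, sum_val = 0
After iteration 3: idx = 2, sum_val = 2
After iteration 4: idx = 3, sum_val = 2
After iteration 5: idx = 4, sum_val = 6
After iteration 6: idx = 5, sum_val = 6
After iteration 7: idx = 6, sum_val = 12
After iteration 8: idx = 7, sum_val = 12
After iteration 9: idx = 8, sum_val = 20
After iteration 10: idx = 9, sum_val = 20
After iteration 11: idx = 10, sum_val = 30
After iteration 12: idx = 11, sum_val = 30
Loop ends.

Final answer: 30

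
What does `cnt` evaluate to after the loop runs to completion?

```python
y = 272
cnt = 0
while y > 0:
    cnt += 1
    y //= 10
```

Let's trace through this code step by step.

Initialize: y = 272
Initialize: cnt = 0
Entering loop: while y > 0:
After iteration 1: y = 27, cnt = 1
After iteration 2: y = 2, cnt = 2
After iteration 3: y = 0, cnt = 3
Loop ends.

Final answer: 3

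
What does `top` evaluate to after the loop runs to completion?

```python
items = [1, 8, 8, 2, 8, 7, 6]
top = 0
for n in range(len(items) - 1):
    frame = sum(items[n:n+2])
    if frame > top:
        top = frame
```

Let's trace through this code step by step.

Initialize: items = [1, 8, 8, 2, 8, 7, 6]
Initialize: top = 0
Entering loop: for n in range(len(items) - 1):
After iteration 1: n = 0, top = 9, frame = 9
After iteration 2: n = 1, top = 16, frame = 16
After iteration 3: n = 2, top = 16, frame = 10
After iteration 4: n = 3, top = 16, frame = 10
After iteration 5: n = 4, top = 16, frame = 15
After iteration 6: n = 5, top = 16, frame = 13
Loop ends.

Final answer: 16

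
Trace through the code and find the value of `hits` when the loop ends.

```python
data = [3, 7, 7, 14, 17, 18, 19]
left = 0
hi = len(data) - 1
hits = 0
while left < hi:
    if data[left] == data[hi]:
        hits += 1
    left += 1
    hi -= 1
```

Let's trace through this code step by step.

Initialize: data = [3, 7, 7, 14, 17, 18, 19]
Initialize: left = 0
Initialize: hi = 6
Initialize: hits = 0
Entering loop: while left < hi:
After iteration 1: left = 1, hi = 5, hits = 0
After iteration 2: left = 2, hi = 4, hits = 0
After iteration 3: left = 3, hi = 3, hits = 0
Loop ends.

Final answer: 0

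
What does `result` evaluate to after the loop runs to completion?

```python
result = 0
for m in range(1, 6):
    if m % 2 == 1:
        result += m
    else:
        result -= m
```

Let's trace through this code step by step.

Initialize: result = 0
Entering loop: for m in range(1, 6):
After iteration 1: m = 1, result = 1
After iteration 2: m = 2, result = -1
After iteration 3: m = 3, result = 2
After iteration 4: m = 4, result = -2
After iteration 5: m = 5, result = 3
Loop ends.

Final answer: 3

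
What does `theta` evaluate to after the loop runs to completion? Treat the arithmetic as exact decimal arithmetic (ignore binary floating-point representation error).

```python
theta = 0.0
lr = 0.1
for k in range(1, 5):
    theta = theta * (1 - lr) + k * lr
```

Let's trace through this code step by step.

Initialize: theta = 0.0
Initialize: lr = 0.1
Entering loop: for k in range(1, 5):
After iteration 1: k = 1, theta = 0.1
After iteration 2: k = 2, theta = 0.29
After iteration 3: k = 3, theta = 0.561
After iteration 4: k = 4, theta = 0.9049
Loop ends.

Final answer: 0.9049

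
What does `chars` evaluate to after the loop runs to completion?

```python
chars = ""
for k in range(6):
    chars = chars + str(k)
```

Let's trace through this code step by step.

Initialize: chars = ''
Entering loop: for k in range(6):
After iteration 1: k = 0, chars = '0'
After iteration 2: k = 1, chars = '01'
After iteration 3: k = 2, chars = '012'
After iteration 4: k = 3, chars = '0123'
After iteration 5: k = 4, chars = '01234'
After iteration 6: k = 5, chars = '012345'
Loop ends.

Final answer: '012345'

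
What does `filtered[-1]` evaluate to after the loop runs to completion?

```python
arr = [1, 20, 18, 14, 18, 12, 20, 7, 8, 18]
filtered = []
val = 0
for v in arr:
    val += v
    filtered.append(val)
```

Let's trace through this code step by step.

Initialize: arr = [1, 20, 18, 14, 18, 12, 20, 7, 8, 18]
Initialize: filtered = []
Initialize: val = 0
Entering loop: for v in arr:
After iteration 1: v = 1, filtered = [1], val = 1
After iteration 2: v = 20, filtered = [1, 21], val = 21
After iteration 3: v = 18, filtered = [1, 21, 39], val = 39
After iteration 4: v = 14, filtered = [1, 21, 39, 53], val = 53
After iteration 5: v = 18, filtered = [1, 21, 39, 53, 71], val = 71
After iteration 6: v = 12, filtered = [1, 21, 39, 53, 71, 83], val = 83
After iteration 7: v = 20, filtered = [1, 21, 39, 53, 71, 83, 103], val = 103
After iteration 8: v = 7, filtered = [1, 21, 39, 53, 71, 83, 103, 110], val = 110
After iteration 9: v = 8, filtered = [1, 21, 39, 53, 71, 83, 103, 110, 118], val = 118
After iteration 10: v = 18, filtered = [1, 21, 39, 53, 71, 83, 103, 110, 118, 136], val = 136
Loop ends.
filtered[-1] = 136

Final answer: 136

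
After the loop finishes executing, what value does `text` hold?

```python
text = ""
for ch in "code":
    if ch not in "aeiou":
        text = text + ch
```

Let's trace through this code step by step.

Initialize: text = ''
Entering loop: for ch in "code":
After iteration 1: ch = 'c', text = 'c'
After iteration 2: ch = 'o', text = 'c'
After iteration 3: ch = 'd', text = 'cd'
After iteration 4: ch = 'e', text = 'cd'
Loop ends.

Final answer: 'cd'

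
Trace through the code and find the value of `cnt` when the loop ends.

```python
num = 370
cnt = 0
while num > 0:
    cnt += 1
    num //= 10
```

Let's trace through this code step by step.

Initialize: num = 370
Initialize: cnt = 0
Entering loop: while num > 0:
After iteration 1: num = 37, cnt = 1
After iteration 2: num = 3, cnt = 2
After iteration 3: num = 0, cnt = 3
Loop ends.

Final answer: 3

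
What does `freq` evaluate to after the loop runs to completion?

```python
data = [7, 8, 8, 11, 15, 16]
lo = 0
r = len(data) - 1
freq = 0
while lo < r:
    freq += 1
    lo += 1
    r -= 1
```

Let's trace through this code step by step.

Initialize: data = [7, 8, 8, 11, 15, 16]
Initialize: lo = 0
Initialize: r = 5
Initialize: freq = 0
Entering loop: while lo < r:
After iteration 1: lo = 1, r = 4, freq = 1
After iteration 2: lo = 2, r = 3, freq = 2
After iteration 3: lo = 3, r = 2, freq = 3
Loop ends.

Final answer: 3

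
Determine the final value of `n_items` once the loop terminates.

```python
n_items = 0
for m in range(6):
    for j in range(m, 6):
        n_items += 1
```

Let's trace through this code step by step.

Initialize: n_items = 0
Entering loop: for m in range(6):
After iteration 1: m = 0, n_items = 6
After iteration 2: m = 1, n_items = 11
After iteration 3: m = 2, n_items = 15
After iteration 4: m = 3, n_items = 18
After iteration 5: m = 4, n_items = 20
After iteration 6: m = 5, n_items = 21
Loop ends.

Final answer: 21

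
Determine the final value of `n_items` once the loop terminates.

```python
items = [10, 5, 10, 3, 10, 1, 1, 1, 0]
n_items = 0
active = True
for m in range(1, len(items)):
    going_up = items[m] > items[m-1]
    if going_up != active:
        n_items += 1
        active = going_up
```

Let's trace through this code step by step.

Initialize: items = [10, 5, 10, 3, 10, 1, 1, 1, 0]
Initialize: n_items = 0
Initialize: active = True
Entering loop: for m in range(1, len(items)):
After iteration 1: m = 1, n_items = 1, active = False, going_up = False
After iteration 2: m = 2, n_items = 2, active = True, going_up = True
After iteration 3: m = 3, n_items = 3, active = False, going_up = False
After iteration 4: m = 4, n_items = 4, active = True, going_up = True
After iteration 5: m = 5, n_items = 5, active = False, going_up = False
After iteration 6: m = 6, n_items = 5, active = False, going_up = False
After iteration 7: m = 7, n_items = 5, active = False, going_up = False
After iteration 8: m = 8, n_items = 5, active = False, going_up = False
Loop ends.

Final answer: 5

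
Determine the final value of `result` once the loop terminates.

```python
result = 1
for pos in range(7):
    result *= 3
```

Let's trace through this code step by step.

Initialize: result = 1
Entering loop: for pos in range(7):
After iteration 1: pos = 0, result = 3
After iteration 2: pos = 1, result = 9
After iteration 3: pos = 2, result = 27
After iteration 4: pos = 3, result = 81
After iteration 5: pos = 4, result = 243
After iteration 6: pos = 5, result = 729
After iteration 7: pos = 6, result = 2187
Loop ends.

Final answer: 2187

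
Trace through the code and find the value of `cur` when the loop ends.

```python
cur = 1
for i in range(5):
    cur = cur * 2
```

Let's trace through this code step by step.

Initialize: cur = 1
Entering loop: for i in range(5):
After iteration 1: i = 0, cur = 2
After iteration 2: i = 1, cur = 4
After iteration 3: i = 2, cur = 8
After iteration 4: i = 3, cur = 16
After iteration 5: i = 4, cur = 32
Loop ends.

Final answer: 32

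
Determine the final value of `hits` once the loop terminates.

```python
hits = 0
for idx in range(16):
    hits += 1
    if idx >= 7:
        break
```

Let's trace through this code step by step.

Initialize: hits = 0
Entering loop: for idx in range(16):
After iteration 1: idx = 0, hits = 1
After iteration 2: idx = 1, hits = 2
After iteration 3: idx = 2, hits = 3
After iteration 4: idx = 3, hits = 4
After iteration 5: idx = 4, hits = 5
After iteration 6: idx = 5, hits = 6
After iteration 7: idx = 6, hits = 7
After iteration 8: idx = 7, hits = 8
Loop ends.

Final answer: 8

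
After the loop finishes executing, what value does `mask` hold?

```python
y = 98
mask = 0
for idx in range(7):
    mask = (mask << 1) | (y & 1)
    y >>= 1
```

Let's trace through this code step by step.

Initialize: y = 98
Initialize: mask = 0
Entering loop: for idx in range(7):
After iteration 1: idx = 0, y = 49, mask = 0
After iteration 2: idx = 1, y = 24, mask = 1
After iteration 3: idx = 2, y = 12, mask = 2
After iteration 4: idx = 3, y = 6, mask = 4
After iteration 5: idx = 4, y = 3, mask = 8
After iteration 6: idx = 5, y = 1, mask = 17
After iteration 7: idx = 6, y = 0, mask = 35
Loop ends.

Final answer: 35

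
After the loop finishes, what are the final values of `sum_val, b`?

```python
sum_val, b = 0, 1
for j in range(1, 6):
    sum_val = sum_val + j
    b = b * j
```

Let's trace through this code step by step.

Initialize: sum_val = 0
Initialize: b = 1
Entering loop: for j in range(1, 6):
After iteration 1: j = 1, sum_val = 1, b = 1
After iteration 2: j = 2, sum_val = 3, b = 2
After iteration 3: j = 3, sum_val = 6, b = 6
After iteration 4: j = 4, sum_val = 10, b = 24
After iteration 5: j = 5, sum_val = 15, b = 120
Loop ends.

Final answer: 15, 120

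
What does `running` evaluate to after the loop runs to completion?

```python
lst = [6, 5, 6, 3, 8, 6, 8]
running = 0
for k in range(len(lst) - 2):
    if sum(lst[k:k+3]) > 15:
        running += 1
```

Let's trace through this code step by step.

Initialize: lst = [6, 5, 6, 3, 8, 6, 8]
Initialize: running = 0
Entering loop: for k in range(len(lst) - 2):
After iteration 1: k = 0, running = 1
After iteration 2: k = 1, running = 1
After iteration 3: k = 2, running = 2
After iteration 4: k = 3, running = 3
After iteration 5: k = 4, running = 4
Loop ends.

Final answer: 4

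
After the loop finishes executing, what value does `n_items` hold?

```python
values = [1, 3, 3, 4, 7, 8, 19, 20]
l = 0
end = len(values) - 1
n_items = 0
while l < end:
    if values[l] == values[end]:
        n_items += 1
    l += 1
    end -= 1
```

Let's trace through this code step by step.

Initialize: values = [1, 3, 3, 4, 7, 8, 19, 20]
Initialize: l = 0
Initialize: end = 7
Initialize: n_items = 0
Entering loop: while l < end:
After iteration 1: l = 1, end = 6, n_items = 0
After iteration 2: l = 2, end = 5, n_items = 0
After iteration 3: l = 3, end = 4, n_items = 0
After iteration 4: l = 4, end = 3, n_items = 0
Loop ends.

Final answer: 0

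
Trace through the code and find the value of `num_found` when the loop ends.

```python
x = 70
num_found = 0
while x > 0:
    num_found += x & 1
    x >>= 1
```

Let's trace through this code step by step.

Initialize: x = 70
Initialize: num_found = 0
Entering loop: while x > 0:
After iteration 1: x = 35, num_found = 0
After iteration 2: x = 17, num_found = 1
After iteration 3: x = 8, num_found = 2
After iteration 4: x = 4, num_found = 2
After iteration 5: x = 2, num_found = 2
After iteration 6: x = 1, num_found = 2
After iteration 7: x = 0, num_found = 3
Loop ends.

Final answer: 3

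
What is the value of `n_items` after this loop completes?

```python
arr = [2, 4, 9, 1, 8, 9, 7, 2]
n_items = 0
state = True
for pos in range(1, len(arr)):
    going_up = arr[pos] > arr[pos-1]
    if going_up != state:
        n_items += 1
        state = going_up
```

Let's trace through this code step by step.

Initialize: arr = [2, 4, 9, 1, 8, 9, 7, 2]
Initialize: n_items = 0
Initialize: state = True
Entering loop: for pos in range(1, len(arr)):
After iteration 1: pos = 1, n_items = 0, state = True, going_up = True
After iteration 2: pos = 2, n_items = 0, state = True, going_up = True
After iteration 3: pos = 3, n_items = 1, state = False, going_up = False
After iteration 4: pos = 4, n_items = 2, state = True, going_up = True
After iteration 5: pos = 5, n_items = 2, state = True, going_up = True
After iteration 6: pos = 6, n_items = 3, state = False, going_up = False
After iteration 7: pos = 7, n_items = 3, state = False, going_up = False
Loop ends.

Final answer: 3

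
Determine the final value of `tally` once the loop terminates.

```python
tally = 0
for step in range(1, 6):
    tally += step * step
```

Let's trace through this code step by step.

Initialize: tally = 0
Entering loop: for step in range(1, 6):
After iteration 1: step = 1, tally = 1
After iteration 2: step = 2, tally = 5
After iteration 3: step = 3, tally = 14
After iteration 4: step = 4, tally = 30
After iteration 5: step = 5, tally = 55
Loop ends.

Final answer: 55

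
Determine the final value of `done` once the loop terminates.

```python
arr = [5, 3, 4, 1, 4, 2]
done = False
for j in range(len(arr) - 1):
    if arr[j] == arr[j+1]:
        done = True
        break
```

Let's trace through this code step by step.

Initialize: arr = [5, 3, 4, 1, 4, 2]
Initialize: done = False
Entering loop: for j in range(len(arr) - 1):
After iteration 1: j = 0, done = False
After iteration 2: j = 1, done = False
After iteration 3: j = 2, done = False
After iteration 4: j = 3, done = False
After iteration 5: j = 4, done = False
Loop ends.

Final answer: False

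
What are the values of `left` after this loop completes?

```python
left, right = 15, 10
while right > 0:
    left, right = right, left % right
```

Let's trace through this code step by step.

Initialize: left = 15
Initialize: right = 10
Entering loop: while right > 0:
After iteration 1: left = 10, right = 5
After iteration 2: left = 5, right = 0
Loop ends.

Final answer: 5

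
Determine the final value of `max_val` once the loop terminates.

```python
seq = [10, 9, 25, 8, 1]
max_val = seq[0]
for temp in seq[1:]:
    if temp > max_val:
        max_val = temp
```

Let's trace through this code step by step.

Initialize: seq = [10, 9, 25, 8, 1]
Initialize: max_val = 10
Entering loop: for temp in seq[1:]:
After iteration 1: temp = 9, max_val = 10
After iteration 2: temp = 25, max_val = 25
After iteration 3: temp = 8, max_val = 25
After iteration 4: temp = 1, max_val = 25
Loop ends.

Final answer: 25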